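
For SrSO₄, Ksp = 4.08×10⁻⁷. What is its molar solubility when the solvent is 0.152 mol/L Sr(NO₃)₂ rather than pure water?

2.68×10⁻⁶ M

SrSO₄(s) ⇌ Sr²⁺(aq) + SO₄²⁻(aq)
Let s be the solubility of SrSO₄ here. The common ion gives [Sr²⁺] ≈ 0.152 mol/L, and [SO₄²⁻] = s.
Ksp = [Sr²⁺][SO₄²⁻] = (0.152)s
s = 4.08×10⁻⁷ / (0.152) = 2.68×10⁻⁶
s = 2.68×10⁻⁶ mol/L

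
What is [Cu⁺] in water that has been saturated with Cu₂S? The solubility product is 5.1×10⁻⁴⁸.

Cu₂S(s) ⇌ 2 Cu⁺(aq) + S²⁻(aq)
For each mole of Cu₂S that dissolves per liter, [Cu⁺] = 2s and [S²⁻] = s; let s denote this solubility.
Ksp = [Cu⁺]^2[S²⁻] = (2s)^2 · s = 4s^3 = 5.1×10⁻⁴⁸
s = 1.1×10⁻¹⁶ mol L⁻¹
[Cu⁺] = 2s = 2.2×10⁻¹⁶ mol L⁻¹

2.2×10⁻¹⁶ M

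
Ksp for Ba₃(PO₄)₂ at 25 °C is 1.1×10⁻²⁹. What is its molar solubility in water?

Ba₃(PO₄)₂(s) ⇌ 3 Ba²⁺(aq) + 2 PO₄³⁻(aq)
With molar solubility s: [Ba²⁺] = 3s, [PO₄³⁻] = 2s.
Ksp = [Ba²⁺]^3[PO₄³⁻]^2 = (3s)^3 · (2s)^2 = 108s^5
108s^5 = 1.1×10⁻²⁹  ⇒  s^5 = 1.0×10⁻³¹
Taking the 5th root, s = 6.3×10⁻⁷ M.

6.3×10⁻⁷ M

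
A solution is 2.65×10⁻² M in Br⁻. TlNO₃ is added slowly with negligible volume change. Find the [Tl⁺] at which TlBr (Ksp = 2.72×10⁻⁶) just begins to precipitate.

1.03×10⁻⁴ M

Precipitation of each salt begins when its ion product equals Ksp.
TlBr(s) ⇌ Tl⁺(aq) + Br⁻(aq)
Ksp = [Tl⁺][Br⁻] = [Tl⁺](2.65×10⁻²)
[Tl⁺] = 2.72×10⁻⁶ / (2.65×10⁻²) = 1.03×10⁻⁴
[Tl⁺] = 1.03×10⁻⁴ M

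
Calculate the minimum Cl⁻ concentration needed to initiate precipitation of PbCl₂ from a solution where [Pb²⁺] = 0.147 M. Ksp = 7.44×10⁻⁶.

Precipitation of each salt begins when its ion product equals Ksp.
PbCl₂(s) ⇌ Pb²⁺(aq) + 2 Cl⁻(aq)
Ksp = [Pb²⁺][Cl⁻]^2 = [Cl⁻]^2(0.147)
[Cl⁻]^2 = 7.44×10⁻⁶ / (0.147) = 5.06×10⁻⁵
[Cl⁻] = 7.11×10⁻³ M

7.11×10⁻³ M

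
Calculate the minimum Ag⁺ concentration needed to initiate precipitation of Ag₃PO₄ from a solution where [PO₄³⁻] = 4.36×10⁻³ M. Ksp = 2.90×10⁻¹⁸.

Precipitation begins when Q = Ksp.
Ag₃PO₄(s) ⇌ 3 Ag⁺(aq) + PO₄³⁻(aq)
Ksp = [Ag⁺]^3[PO₄³⁻] = [Ag⁺]^3(4.36×10⁻³)
[Ag⁺]^3 = 2.90×10⁻¹⁸ / (4.36×10⁻³) = 6.65×10⁻¹⁶
[Ag⁺] = 8.73×10⁻⁶ M

8.73×10⁻⁶ M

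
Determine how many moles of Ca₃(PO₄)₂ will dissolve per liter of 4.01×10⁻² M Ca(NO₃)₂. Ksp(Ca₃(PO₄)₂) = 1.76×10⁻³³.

2.61×10⁻¹⁵ M

Ca₃(PO₄)₂(s) ⇌ 3 Ca²⁺(aq) + 2 PO₄³⁻(aq)
Ca²⁺ is already present at 4.01×10⁻² M. If s mol/L of Ca₃(PO₄)₂ dissolves, [PO₄³⁻] = 2s while [Ca²⁺] ≈ 4.01×10⁻² M.
Ksp = [Ca²⁺]^3[PO₄³⁻]^2 = (4.01×10⁻²)^3(2s)^2
(2s)^2 = 1.76×10⁻³³ / (4.01×10⁻²)^3 = 2.73×10⁻²⁹
s = 2.61×10⁻¹⁵ M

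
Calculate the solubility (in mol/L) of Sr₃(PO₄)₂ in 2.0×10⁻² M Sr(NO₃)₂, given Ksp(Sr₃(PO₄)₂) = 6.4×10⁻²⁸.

4.5×10⁻¹² M

Sr₃(PO₄)₂(s) ⇌ 3 Sr²⁺(aq) + 2 PO₄³⁻(aq)
With Sr²⁺ already at 2.0×10⁻² M and s small, take [Sr²⁺] ≈ 2.0×10⁻² M and [PO₄³⁻] = 2s.
Ksp = [Sr²⁺]^3[PO₄³⁻]^2 = (2.0×10⁻²)^3(2s)^2
(2s)^2 = 6.4×10⁻²⁸ / (2.0×10⁻²)^3 = 8.0×10⁻²³
s = 4.5×10⁻¹² M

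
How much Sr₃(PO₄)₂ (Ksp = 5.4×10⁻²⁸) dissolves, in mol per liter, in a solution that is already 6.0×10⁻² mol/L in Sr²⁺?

7.9×10⁻¹³ M

Sr₃(PO₄)₂(s) ⇌ 3 Sr²⁺(aq) + 2 PO₄³⁻(aq)
With Sr²⁺ already at 6.0×10⁻² mol/L and s small, take [Sr²⁺] ≈ 6.0×10⁻² mol/L and [PO₄³⁻] = 2s.
Ksp = [Sr²⁺]^3[PO₄³⁻]^2 = (6.0×10⁻²)^3(2s)^2
(2s)^2 = 5.4×10⁻²⁸ / (6.0×10⁻²)^3 = 2.5×10⁻²⁴
s = 7.9×10⁻¹³ mol/L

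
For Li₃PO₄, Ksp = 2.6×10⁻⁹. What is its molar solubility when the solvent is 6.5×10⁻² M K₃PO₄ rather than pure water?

Li₃PO₄(s) ⇌ 3 Li⁺(aq) + PO₄³⁻(aq)
The solution already contains PO₄³⁻ at 6.5×10⁻² M. Let s be the molar solubility of Li₃PO₄.
[PO₄³⁻] ≈ 6.5×10⁻² M (common ion dominates); [Li⁺] = 3s.
Ksp = [Li⁺]^3[PO₄³⁻] = (3s)^3(6.5×10⁻²)
(3s)^3 = 2.6×10⁻⁹ / (6.5×10⁻²) = 4.0×10⁻⁸
s = 1.1×10⁻³ M

1.1×10⁻³ M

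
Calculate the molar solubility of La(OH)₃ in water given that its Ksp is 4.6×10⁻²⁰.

La(OH)₃(s) ⇌ La³⁺(aq) + 3 OH⁻(aq)
For each mole of La(OH)₃ that dissolves per liter, [La³⁺] = s and [OH⁻] = 3s; let s denote this solubility.
Ksp = [La³⁺][OH⁻]^3 = s · (3s)^3 = 27s^4
27s^4 = 4.6×10⁻²⁰  ⇒  s^4 = 1.7×10⁻²¹
Taking the 4th root, s = 6.4×10⁻⁶ mol/L.

6.4×10⁻⁶ M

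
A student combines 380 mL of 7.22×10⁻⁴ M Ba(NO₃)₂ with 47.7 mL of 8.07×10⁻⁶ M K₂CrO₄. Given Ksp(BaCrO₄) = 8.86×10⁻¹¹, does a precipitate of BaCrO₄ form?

After mixing, V = 380 mL + 47.7 mL = 427.7 mL.
[Ba²⁺] = (7.22×10⁻⁴)(380)/427.7 = 6.41×10⁻⁴ M
[CrO₄²⁻] = (8.07×10⁻⁶)(47.7)/427.7 = 9.00×10⁻⁷ M
Q = [Ba²⁺][CrO₄²⁻] = 5.77×10⁻¹⁰
Q = 5.77×10⁻¹⁰ > Ksp = 8.86×10⁻¹¹, so the solution is supersaturated and BaCrO₄ precipitates.

Yes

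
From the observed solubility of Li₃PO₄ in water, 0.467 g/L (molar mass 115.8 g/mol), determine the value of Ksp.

Convert to molarity: s = 0.467 / 115.8 = 4.0328×10⁻³ mol/L
Li₃PO₄(s) ⇌ 3 Li⁺(aq) + PO₄³⁻(aq)
With molar solubility s: [Li⁺] = 3s, [PO₄³⁻] = s.
Ksp = [Li⁺]^3[PO₄³⁻] = (3s)^3 · s = 27s^4
Ksp = 27 × (4.0328×10⁻³)^4 = 7.14×10⁻⁹

Ksp = 7.14×10⁻⁹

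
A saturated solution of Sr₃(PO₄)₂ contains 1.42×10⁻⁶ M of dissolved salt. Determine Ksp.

Ksp = 6.24×10⁻²⁸

Sr₃(PO₄)₂(s) ⇌ 3 Sr²⁺(aq) + 2 PO₄³⁻(aq)
Call the molar solubility s, so that [Sr²⁺] = 3s and [PO₄³⁻] = 2s.
Ksp = [Sr²⁺]^3[PO₄³⁻]^2 = (3s)^3 · (2s)^2 = 108s^5
Ksp = 108 × (1.42×10⁻⁶)^5 = 6.24×10⁻²⁸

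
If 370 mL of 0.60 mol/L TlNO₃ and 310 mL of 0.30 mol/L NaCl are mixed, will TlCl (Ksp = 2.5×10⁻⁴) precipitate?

After mixing, V = 370 mL + 310 mL = 680 mL.
[Tl⁺] = (0.60)(370)/680 = 0.33 mol/L
[Cl⁻] = (0.30)(310)/680 = 0.14 mol/L
Q = [Tl⁺][Cl⁻] = 4.5×10⁻²
Q = 4.5×10⁻² > Ksp = 2.5×10⁻⁴, so the solution is supersaturated and TlCl precipitates.

Yes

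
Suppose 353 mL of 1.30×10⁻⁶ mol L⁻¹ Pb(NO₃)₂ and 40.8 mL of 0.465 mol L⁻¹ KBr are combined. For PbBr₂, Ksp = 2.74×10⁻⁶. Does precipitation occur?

No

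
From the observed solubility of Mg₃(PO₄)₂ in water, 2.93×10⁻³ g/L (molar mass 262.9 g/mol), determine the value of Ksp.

Ksp = 1.86×10⁻²³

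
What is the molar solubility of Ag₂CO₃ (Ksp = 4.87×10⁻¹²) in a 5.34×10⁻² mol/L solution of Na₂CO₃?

Ag₂CO₃(s) ⇌ 2 Ag⁺(aq) + CO₃²⁻(aq)
Let s be the solubility of Ag₂CO₃ here. The common ion gives [CO₃²⁻] ≈ 5.34×10⁻² mol/L, and [Ag⁺] = 2s.
Ksp = [Ag⁺]^2[CO₃²⁻] = (2s)^2(5.34×10⁻²)
(2s)^2 = 4.87×10⁻¹² / (5.34×10⁻²) = 9.12×10⁻¹¹
s = 4.77×10⁻⁶ mol/L

4.77×10⁻⁶ M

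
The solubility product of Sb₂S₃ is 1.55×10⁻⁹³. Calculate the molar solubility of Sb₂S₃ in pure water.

Sb₂S₃(s) ⇌ 2 Sb³⁺(aq) + 3 S²⁻(aq)
Let s be the molar solubility. Then [Sb³⁺] = 2s and [S²⁻] = 3s.
Ksp = [Sb³⁺]^2[S²⁻]^3 = (2s)^2 · (3s)^3 = 108s^5
108s^5 = 1.55×10⁻⁹³  ⇒  s^5 = 1.44×10⁻⁹⁵
Taking the 5th root, s = 1.07×10⁻¹⁹ M.

1.07×10⁻¹⁹ M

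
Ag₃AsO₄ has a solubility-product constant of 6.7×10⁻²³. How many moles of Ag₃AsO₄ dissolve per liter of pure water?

1.3×10⁻⁶ M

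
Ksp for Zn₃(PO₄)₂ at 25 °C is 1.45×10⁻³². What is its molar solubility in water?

1.68×10⁻⁷ M

Zn₃(PO₄)₂(s) ⇌ 3 Zn²⁺(aq) + 2 PO₄³⁻(aq)
For each mole of Zn₃(PO₄)₂ that dissolves per liter, [Zn²⁺] = 3s and [PO₄³⁻] = 2s; let s denote this solubility.
Ksp = [Zn²⁺]^3[PO₄³⁻]^2 = (3s)^3 · (2s)^2 = 108s^5
108s^5 = 1.45×10⁻³²  ⇒  s^5 = 1.34×10⁻³⁴
s = 1.68×10⁻⁷ M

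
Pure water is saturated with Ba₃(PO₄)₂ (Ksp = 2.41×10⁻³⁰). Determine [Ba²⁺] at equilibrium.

Ba₃(PO₄)₂(s) ⇌ 3 Ba²⁺(aq) + 2 PO₄³⁻(aq)
With molar solubility s: [Ba²⁺] = 3s, [PO₄³⁻] = 2s.
Ksp = [Ba²⁺]^3[PO₄³⁻]^2 = (3s)^3 · (2s)^2 = 108s^5 = 2.41×10⁻³⁰
s = 4.67×10⁻⁷ mol L⁻¹
[Ba²⁺] = 3s = 1.40×10⁻⁶ mol L⁻¹

1.40×10⁻⁶ M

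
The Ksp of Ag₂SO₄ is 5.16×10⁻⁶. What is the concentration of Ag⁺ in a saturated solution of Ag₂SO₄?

Ag₂SO₄(s) ⇌ 2 Ag⁺(aq) + SO₄²⁻(aq)
For each mole of Ag₂SO₄ that dissolves per liter, [Ag⁺] = 2s and [SO₄²⁻] = s; let s denote this solubility.
Ksp = [Ag⁺]^2[SO₄²⁻] = (2s)^2 · s = 4s^3 = 5.16×10⁻⁶
s = 1.09×10⁻² M
[Ag⁺] = 2s = 2.18×10⁻² M

2.18×10⁻² M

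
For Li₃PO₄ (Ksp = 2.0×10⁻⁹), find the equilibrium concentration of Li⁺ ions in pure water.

Li₃PO₄(s) ⇌ 3 Li⁺(aq) + PO₄³⁻(aq)
For each mole of Li₃PO₄ that dissolves per liter, [Li⁺] = 3s and [PO₄³⁻] = s; let s denote this solubility.
Ksp = [Li⁺]^3[PO₄³⁻] = (3s)^3 · s = 27s^4 = 2.0×10⁻⁹
s = 2.9×10⁻³ mol L⁻¹
[Li⁺] = 3s = 8.8×10⁻³ mol L⁻¹

8.8×10⁻³ M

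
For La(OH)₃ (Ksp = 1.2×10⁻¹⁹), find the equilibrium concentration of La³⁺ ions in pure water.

8.2×10⁻⁶ M

La(OH)₃(s) ⇌ La³⁺(aq) + 3 OH⁻(aq)
Let s be the molar solubility. Then [La³⁺] = s and [OH⁻] = 3s.
Ksp = [La³⁺][OH⁻]^3 = s · (3s)^3 = 27s^4 = 1.2×10⁻¹⁹
s = 8.2×10⁻⁶ mol/L
[La³⁺] = s = 8.2×10⁻⁶ mol/L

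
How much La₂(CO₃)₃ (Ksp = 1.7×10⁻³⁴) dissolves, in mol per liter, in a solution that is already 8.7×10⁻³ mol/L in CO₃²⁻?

8.0×10⁻¹⁵ M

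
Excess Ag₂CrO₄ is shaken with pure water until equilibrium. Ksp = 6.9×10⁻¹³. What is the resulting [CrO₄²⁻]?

5.6×10⁻⁵ M

Ag₂CrO₄(s) ⇌ 2 Ag⁺(aq) + CrO₄²⁻(aq)
Call the molar solubility s, so that [Ag⁺] = 2s and [CrO₄²⁻] = s.
Ksp = [Ag⁺]^2[CrO₄²⁻] = (2s)^2 · s = 4s^3 = 6.9×10⁻¹³
s = 5.6×10⁻⁵ mol L⁻¹
[CrO₄²⁻] = s = 5.6×10⁻⁵ mol L⁻¹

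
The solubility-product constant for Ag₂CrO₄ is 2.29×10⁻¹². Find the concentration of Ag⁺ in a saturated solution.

1.66×10⁻⁴ M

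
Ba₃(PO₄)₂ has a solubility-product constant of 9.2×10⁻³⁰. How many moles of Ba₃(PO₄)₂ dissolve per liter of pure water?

6.1×10⁻⁷ M

Ba₃(PO₄)₂(s) ⇌ 3 Ba²⁺(aq) + 2 PO₄³⁻(aq)
Call the molar solubility s, so that [Ba²⁺] = 3s and [PO₄³⁻] = 2s.
Ksp = [Ba²⁺]^3[PO₄³⁻]^2 = (3s)^3 · (2s)^2 = 108s^5
108s^5 = 9.2×10⁻³⁰  ⇒  s^5 = 8.5×10⁻³²
s = 6.1×10⁻⁷ mol/L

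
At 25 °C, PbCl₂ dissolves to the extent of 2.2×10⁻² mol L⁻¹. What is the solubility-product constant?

PbCl₂(s) ⇌ Pb²⁺(aq) + 2 Cl⁻(aq)
Let s be the molar solubility. Then [Pb²⁺] = s and [Cl⁻] = 2s.
Ksp = [Pb²⁺][Cl⁻]^2 = s · (2s)^2 = 4s^3
Ksp = 4 × (2.2×10⁻²)^3 = 4.3×10⁻⁵

Ksp = 4.3×10⁻⁵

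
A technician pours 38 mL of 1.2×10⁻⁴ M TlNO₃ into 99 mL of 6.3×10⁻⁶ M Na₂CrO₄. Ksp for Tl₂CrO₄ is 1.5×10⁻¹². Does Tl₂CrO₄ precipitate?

No

The combined volume is 137 mL.
[Tl⁺] = (1.2×10⁻⁴)(38)/137 = 3.3×10⁻⁵ M
[CrO₄²⁻] = (6.3×10⁻⁶)(99)/137 = 4.6×10⁻⁶ M
Q = [Tl⁺]^2[CrO₄²⁻] = 5.0×10⁻¹⁵
Q < Ksp (5.0×10⁻¹⁵ vs 1.5×10⁻¹²); the solution remains unsaturated and no precipitate forms.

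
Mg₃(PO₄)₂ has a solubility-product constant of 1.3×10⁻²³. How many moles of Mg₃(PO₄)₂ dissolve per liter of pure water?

1.0×10⁻⁵ M

Mg₃(PO₄)₂(s) ⇌ 3 Mg²⁺(aq) + 2 PO₄³⁻(aq)
With molar solubility s: [Mg²⁺] = 3s, [PO₄³⁻] = 2s.
Ksp = [Mg²⁺]^3[PO₄³⁻]^2 = (3s)^3 · (2s)^2 = 108s^5
108s^5 = 1.3×10⁻²³  ⇒  s^5 = 1.2×10⁻²⁵
s = 1.0×10⁻⁵ mol/L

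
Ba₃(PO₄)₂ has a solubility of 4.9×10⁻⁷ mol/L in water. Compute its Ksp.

Ba₃(PO₄)₂(s) ⇌ 3 Ba²⁺(aq) + 2 PO₄³⁻(aq)
Call the molar solubility s, so that [Ba²⁺] = 3s and [PO₄³⁻] = 2s.
Ksp = [Ba²⁺]^3[PO₄³⁻]^2 = (3s)^3 · (2s)^2 = 108s^5
Ksp = 108 × (4.9×10⁻⁷)^5 = 3.1×10⁻³⁰

Ksp = 3.1×10⁻³⁰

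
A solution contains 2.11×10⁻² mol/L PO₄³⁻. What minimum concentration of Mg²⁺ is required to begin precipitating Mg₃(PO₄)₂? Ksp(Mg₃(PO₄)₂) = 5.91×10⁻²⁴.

2.37×10⁻⁷ M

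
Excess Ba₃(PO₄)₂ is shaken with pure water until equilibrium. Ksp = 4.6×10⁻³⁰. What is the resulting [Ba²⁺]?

Ba₃(PO₄)₂(s) ⇌ 3 Ba²⁺(aq) + 2 PO₄³⁻(aq)
Call the molar solubility s, so that [Ba²⁺] = 3s and [PO₄³⁻] = 2s.
Ksp = [Ba²⁺]^3[PO₄³⁻]^2 = (3s)^3 · (2s)^2 = 108s^5 = 4.6×10⁻³⁰
s = 5.3×10⁻⁷ M
[Ba²⁺] = 3s = 1.6×10⁻⁶ M

1.6×10⁻⁶ M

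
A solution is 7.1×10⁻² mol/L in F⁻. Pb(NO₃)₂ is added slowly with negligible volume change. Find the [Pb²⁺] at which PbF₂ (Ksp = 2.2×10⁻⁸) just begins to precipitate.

The threshold for precipitation is Q = Ksp.
PbF₂(s) ⇌ Pb²⁺(aq) + 2 F⁻(aq)
Ksp = [Pb²⁺][F⁻]^2 = [Pb²⁺](7.1×10⁻²)^2
[Pb²⁺] = 2.2×10⁻⁸ / (7.1×10⁻²)^2 = 4.4×10⁻⁶
[Pb²⁺] = 4.4×10⁻⁶ mol/L

4.4×10⁻⁶ M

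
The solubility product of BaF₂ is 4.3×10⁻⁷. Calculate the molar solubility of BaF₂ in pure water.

4.8×10⁻³ M

BaF₂(s) ⇌ Ba²⁺(aq) + 2 F⁻(aq)
Call the molar solubility s, so that [Ba²⁺] = s and [F⁻] = 2s.
Ksp = [Ba²⁺][F⁻]^2 = s · (2s)^2 = 4s^3
4s^3 = 4.3×10⁻⁷  ⇒  s^3 = 1.1×10⁻⁷
s = (1.1×10⁻⁷)^(1/3) = 4.8×10⁻³ mol L⁻¹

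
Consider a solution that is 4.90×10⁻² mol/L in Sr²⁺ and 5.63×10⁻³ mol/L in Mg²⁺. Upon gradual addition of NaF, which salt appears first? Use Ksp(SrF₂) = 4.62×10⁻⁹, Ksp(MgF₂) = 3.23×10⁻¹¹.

The threshold for precipitation is Q = Ksp.
For SrF₂: [F⁻] = (Ksp/[Sr²⁺])^(1/2) = 3.07×10⁻⁴ mol/L
For MgF₂: [F⁻] = (Ksp/[Mg²⁺])^(1/2) = 7.57×10⁻⁵ mol/L
The smaller threshold [F⁻] is reached first, so MgF₂ precipitates first.

MgF₂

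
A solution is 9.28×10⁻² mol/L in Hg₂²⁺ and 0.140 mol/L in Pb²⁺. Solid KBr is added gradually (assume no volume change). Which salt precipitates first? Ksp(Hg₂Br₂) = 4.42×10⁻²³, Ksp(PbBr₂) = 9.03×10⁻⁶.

A salt starts to precipitate once the ion product Q reaches its Ksp.
For Hg₂Br₂: [Br⁻] = (Ksp/[Hg₂²⁺])^(1/2) = 2.18×10⁻¹¹ mol/L
For PbBr₂: [Br⁻] = (Ksp/[Pb²⁺])^(1/2) = 8.03×10⁻³ mol/L
The smaller threshold [Br⁻] is reached first, so Hg₂Br₂ precipitates first.

Hg₂Br₂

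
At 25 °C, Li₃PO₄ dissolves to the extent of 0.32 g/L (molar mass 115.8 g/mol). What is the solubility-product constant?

Ksp = 1.6×10⁻⁹

Molar solubility s = (0.32 g/L) / (115.8 g/mol) = 2.763×10⁻³ mol/L
Li₃PO₄(s) ⇌ 3 Li⁺(aq) + PO₄³⁻(aq)
If s mol/L of Li₃PO₄ dissolves, [Li⁺] = 3s and [PO₄³⁻] = s.
Ksp = [Li⁺]^3[PO₄³⁻] = (3s)^3 · s = 27s^4
Ksp = 27 × (2.763×10⁻³)^4 = 1.6×10⁻⁹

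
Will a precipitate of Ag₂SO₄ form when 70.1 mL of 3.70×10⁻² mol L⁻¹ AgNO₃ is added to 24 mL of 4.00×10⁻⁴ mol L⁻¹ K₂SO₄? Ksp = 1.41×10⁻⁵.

No

After mixing, V = 70.1 mL + 24 mL = 94.1 mL.
[Ag⁺] = (3.70×10⁻²)(70.1)/94.1 = 2.76×10⁻² mol L⁻¹
[SO₄²⁻] = (4.00×10⁻⁴)(24)/94.1 = 1.02×10⁻⁴ mol L⁻¹
Q = [Ag⁺]^2[SO₄²⁻] = 7.75×10⁻⁸
Q = 7.75×10⁻⁸ < Ksp = 1.41×10⁻⁵, so the solution is unsaturated and no precipitate forms.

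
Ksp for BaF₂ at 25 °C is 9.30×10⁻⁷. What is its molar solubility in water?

BaF₂(s) ⇌ Ba²⁺(aq) + 2 F⁻(aq)
Call the molar solubility s, so that [Ba²⁺] = s and [F⁻] = 2s.
Ksp = [Ba²⁺][F⁻]^2 = s · (2s)^2 = 4s^3
4s^3 = 9.30×10⁻⁷  ⇒  s^3 = 2.33×10⁻⁷
s = (2.33×10⁻⁷)^(1/3) = 6.15×10⁻³ M

6.15×10⁻³ M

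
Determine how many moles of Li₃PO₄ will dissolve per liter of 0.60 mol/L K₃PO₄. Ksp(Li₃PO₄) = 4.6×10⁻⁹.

Li₃PO₄(s) ⇌ 3 Li⁺(aq) + PO₄³⁻(aq)
With PO₄³⁻ already at 0.60 mol/L and s small, take [PO₄³⁻] ≈ 0.60 mol/L and [Li⁺] = 3s.
Ksp = [Li⁺]^3[PO₄³⁻] = (3s)^3(0.60)
(3s)^3 = 4.6×10⁻⁹ / (0.60) = 7.7×10⁻⁹
s = 6.6×10⁻⁴ mol/L

6.6×10⁻⁴ M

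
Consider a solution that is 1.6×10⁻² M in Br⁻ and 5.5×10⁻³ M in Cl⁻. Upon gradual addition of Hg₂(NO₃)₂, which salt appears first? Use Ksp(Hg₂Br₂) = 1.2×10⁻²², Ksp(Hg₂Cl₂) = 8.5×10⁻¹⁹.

Hg₂Br₂

Precipitation of each salt begins when its ion product equals Ksp.
For Hg₂Br₂: [Hg₂²⁺] = (Ksp/[Br⁻]^2) = 4.7×10⁻¹⁹ M
For Hg₂Cl₂: [Hg₂²⁺] = (Ksp/[Cl⁻]^2) = 2.8×10⁻¹⁴ M
Since Hg₂Br₂ needs less Hg₂²⁺ to reach saturation, it precipitates first.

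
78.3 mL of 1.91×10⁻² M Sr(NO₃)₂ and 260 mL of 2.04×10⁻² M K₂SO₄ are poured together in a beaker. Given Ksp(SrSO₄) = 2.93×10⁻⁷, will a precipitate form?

Yes

The combined volume is 338.3 mL.
[Sr²⁺] = (1.91×10⁻²)(78.3)/338.3 = 4.42×10⁻³ M
[SO₄²⁻] = (2.04×10⁻²)(260)/338.3 = 1.57×10⁻² M
Q = [Sr²⁺][SO₄²⁻] = 6.93×10⁻⁵
Q = 6.93×10⁻⁵ > Ksp = 2.93×10⁻⁷, so the solution is supersaturated and SrSO₄ precipitates.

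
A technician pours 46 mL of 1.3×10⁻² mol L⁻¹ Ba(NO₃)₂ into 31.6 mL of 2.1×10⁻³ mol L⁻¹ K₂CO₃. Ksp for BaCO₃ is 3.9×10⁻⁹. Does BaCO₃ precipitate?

The combined volume is 77.6 mL.
[Ba²⁺] = (1.3×10⁻²)(46)/77.6 = 7.7×10⁻³ mol L⁻¹
[CO₃²⁻] = (2.1×10⁻³)(31.6)/77.6 = 8.6×10⁻⁴ mol L⁻¹
Q = [Ba²⁺][CO₃²⁻] = 6.6×10⁻⁶
Since Q (6.6×10⁻⁶) exceeds Ksp (3.9×10⁻⁹), BaCO₃ will precipitate.

Yes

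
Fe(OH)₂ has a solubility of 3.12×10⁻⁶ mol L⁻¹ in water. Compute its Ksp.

Fe(OH)₂(s) ⇌ Fe²⁺(aq) + 2 OH⁻(aq)
For each mole of Fe(OH)₂ that dissolves per liter, [Fe²⁺] = s and [OH⁻] = 2s; let s denote this solubility.
Ksp = [Fe²⁺][OH⁻]^2 = s · (2s)^2 = 4s^3
Ksp = 4 × (3.12×10⁻⁶)^3 = 1.21×10⁻¹⁶

Ksp = 1.21×10⁻¹⁶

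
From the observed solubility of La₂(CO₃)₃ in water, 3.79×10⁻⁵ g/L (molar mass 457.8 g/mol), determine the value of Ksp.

Convert to molarity: s = 3.79×10⁻⁵ / 457.8 = 8.2787×10⁻⁸ mol/L
La₂(CO₃)₃(s) ⇌ 2 La³⁺(aq) + 3 CO₃²⁻(aq)
If s mol/L of La₂(CO₃)₃ dissolves, [La³⁺] = 2s and [CO₃²⁻] = 3s.
Ksp = [La³⁺]^2[CO₃²⁻]^3 = (2s)^2 · (3s)^3 = 108s^5
Ksp = 108 × (8.2787×10⁻⁸)^5 = 4.20×10⁻³⁴

Ksp = 4.20×10⁻³⁴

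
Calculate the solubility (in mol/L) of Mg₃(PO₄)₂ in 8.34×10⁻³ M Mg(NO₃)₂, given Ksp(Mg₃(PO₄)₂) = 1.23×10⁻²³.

2.30×10⁻⁹ M

Mg₃(PO₄)₂(s) ⇌ 3 Mg²⁺(aq) + 2 PO₄³⁻(aq)
Let s be the solubility of Mg₃(PO₄)₂ here. The common ion gives [Mg²⁺] ≈ 8.34×10⁻³ M, and [PO₄³⁻] = 2s.
Ksp = [Mg²⁺]^3[PO₄³⁻]^2 = (8.34×10⁻³)^3(2s)^2
(2s)^2 = 1.23×10⁻²³ / (8.34×10⁻³)^3 = 2.12×10⁻¹⁷
s = 2.30×10⁻⁹ M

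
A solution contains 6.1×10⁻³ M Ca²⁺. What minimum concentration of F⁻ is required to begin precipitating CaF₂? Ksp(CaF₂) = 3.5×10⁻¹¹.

7.6×10⁻⁵ M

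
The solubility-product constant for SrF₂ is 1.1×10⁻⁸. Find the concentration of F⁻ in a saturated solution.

2.8×10⁻³ M

SrF₂(s) ⇌ Sr²⁺(aq) + 2 F⁻(aq)
With molar solubility s: [Sr²⁺] = s, [F⁻] = 2s.
Ksp = [Sr²⁺][F⁻]^2 = s · (2s)^2 = 4s^3 = 1.1×10⁻⁸
s = 1.4×10⁻³ mol L⁻¹
[F⁻] = 2s = 2.8×10⁻³ mol L⁻¹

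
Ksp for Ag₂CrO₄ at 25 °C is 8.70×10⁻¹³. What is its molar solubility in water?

Ag₂CrO₄(s) ⇌ 2 Ag⁺(aq) + CrO₄²⁻(aq)
With molar solubility s: [Ag⁺] = 2s, [CrO₄²⁻] = s.
Ksp = [Ag⁺]^2[CrO₄²⁻] = (2s)^2 · s = 4s^3
4s^3 = 8.70×10⁻¹³  ⇒  s^3 = 2.18×10⁻¹³
Taking the 3rd root, s = 6.01×10⁻⁵ M.

6.01×10⁻⁵ M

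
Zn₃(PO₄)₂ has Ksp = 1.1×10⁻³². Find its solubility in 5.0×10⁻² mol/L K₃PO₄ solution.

5.5×10⁻¹¹ M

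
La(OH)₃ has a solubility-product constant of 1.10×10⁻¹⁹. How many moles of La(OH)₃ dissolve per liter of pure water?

La(OH)₃(s) ⇌ La³⁺(aq) + 3 OH⁻(aq)
If s mol/L of La(OH)₃ dissolves, [La³⁺] = s and [OH⁻] = 3s.
Ksp = [La³⁺][OH⁻]^3 = s · (3s)^3 = 27s^4
27s^4 = 1.10×10⁻¹⁹  ⇒  s^4 = 4.07×10⁻²¹
s = (4.07×10⁻²¹)^(1/4) = 7.99×10⁻⁶ mol L⁻¹

7.99×10⁻⁶ M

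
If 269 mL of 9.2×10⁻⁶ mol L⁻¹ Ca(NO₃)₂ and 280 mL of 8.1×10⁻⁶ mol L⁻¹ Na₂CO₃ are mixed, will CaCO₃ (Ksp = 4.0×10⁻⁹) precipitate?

After mixing, V = 269 mL + 280 mL = 549 mL.
[Ca²⁺] = (9.2×10⁻⁶)(269)/549 = 4.5×10⁻⁶ mol L⁻¹
[CO₃²⁻] = (8.1×10⁻⁶)(280)/549 = 4.1×10⁻⁶ mol L⁻¹
Q = [Ca²⁺][CO₃²⁻] = 1.9×10⁻¹¹
Q = 1.9×10⁻¹¹ < Ksp = 4.0×10⁻⁹, so the solution is unsaturated and no precipitate forms.

No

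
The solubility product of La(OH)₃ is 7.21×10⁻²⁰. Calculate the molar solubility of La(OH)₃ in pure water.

La(OH)₃(s) ⇌ La³⁺(aq) + 3 OH⁻(aq)
Call the molar solubility s, so that [La³⁺] = s and [OH⁻] = 3s.
Ksp = [La³⁺][OH⁻]^3 = s · (3s)^3 = 27s^4
27s^4 = 7.21×10⁻²⁰  ⇒  s^4 = 2.67×10⁻²¹
s = (2.67×10⁻²¹)^(1/4) = 7.19×10⁻⁶ M

7.19×10⁻⁶ M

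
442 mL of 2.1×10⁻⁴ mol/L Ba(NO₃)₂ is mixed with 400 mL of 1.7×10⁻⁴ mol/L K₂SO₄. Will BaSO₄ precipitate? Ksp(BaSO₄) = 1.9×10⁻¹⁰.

Yes

The combined volume is 842 mL.
[Ba²⁺] = (2.1×10⁻⁴)(442)/842 = 1.1×10⁻⁴ mol/L
[SO₄²⁻] = (1.7×10⁻⁴)(400)/842 = 8.1×10⁻⁵ mol/L
Q = [Ba²⁺][SO₄²⁻] = 8.9×10⁻⁹
Because Q > Ksp (8.9×10⁻⁹ vs 1.9×10⁻¹⁰), a precipitate of BaSO₄ forms.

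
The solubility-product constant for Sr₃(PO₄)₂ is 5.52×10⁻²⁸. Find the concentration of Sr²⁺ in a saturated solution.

Sr₃(PO₄)₂(s) ⇌ 3 Sr²⁺(aq) + 2 PO₄³⁻(aq)
Call the molar solubility s, so that [Sr²⁺] = 3s and [PO₄³⁻] = 2s.
Ksp = [Sr²⁺]^3[PO₄³⁻]^2 = (3s)^3 · (2s)^2 = 108s^5 = 5.52×10⁻²⁸
s = 1.39×10⁻⁶ mol L⁻¹
[Sr²⁺] = 3s = 4.16×10⁻⁶ mol L⁻¹

4.16×10⁻⁶ M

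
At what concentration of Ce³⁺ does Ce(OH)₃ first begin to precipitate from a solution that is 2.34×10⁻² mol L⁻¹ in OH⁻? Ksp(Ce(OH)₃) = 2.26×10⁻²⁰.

1.76×10⁻¹⁵ M

A salt starts to precipitate once the ion product Q reaches its Ksp.
Ce(OH)₃(s) ⇌ Ce³⁺(aq) + 3 OH⁻(aq)
Ksp = [Ce³⁺][OH⁻]^3 = [Ce³⁺](2.34×10⁻²)^3
[Ce³⁺] = 2.26×10⁻²⁰ / (2.34×10⁻²)^3 = 1.76×10⁻¹⁵
[Ce³⁺] = 1.76×10⁻¹⁵ mol L⁻¹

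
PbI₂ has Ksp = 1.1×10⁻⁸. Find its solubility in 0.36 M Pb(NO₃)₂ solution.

8.7×10⁻⁵ M

PbI₂(s) ⇌ Pb²⁺(aq) + 2 I⁻(aq)
Let s be the solubility of PbI₂ here. The common ion gives [Pb²⁺] ≈ 0.36 M, and [I⁻] = 2s.
Ksp = [Pb²⁺][I⁻]^2 = (0.36)(2s)^2
(2s)^2 = 1.1×10⁻⁸ / (0.36) = 3.1×10⁻⁸
s = 8.7×10⁻⁵ M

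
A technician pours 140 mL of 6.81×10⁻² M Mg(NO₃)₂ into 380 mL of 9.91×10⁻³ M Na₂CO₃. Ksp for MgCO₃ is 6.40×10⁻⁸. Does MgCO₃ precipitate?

Yes

Total volume after mixing = 140 + 380 = 520 mL.
[Mg²⁺] = (6.81×10⁻²)(140)/520 = 1.83×10⁻² M
[CO₃²⁻] = (9.91×10⁻³)(380)/520 = 7.24×10⁻³ M
Q = [Mg²⁺][CO₃²⁻] = 1.33×10⁻⁴
Q = 1.33×10⁻⁴ > Ksp = 6.40×10⁻⁸, so the solution is supersaturated and MgCO₃ precipitates.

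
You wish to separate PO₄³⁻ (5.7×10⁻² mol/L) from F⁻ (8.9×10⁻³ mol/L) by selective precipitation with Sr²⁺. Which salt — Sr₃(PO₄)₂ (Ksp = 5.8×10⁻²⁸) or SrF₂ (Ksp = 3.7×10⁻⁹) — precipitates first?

Sr₃(PO₄)₂

Each salt precipitates once Q = Ksp for that salt.
For Sr₃(PO₄)₂: [Sr²⁺] = (Ksp/[PO₄³⁻]^2)^(1/3) = 5.6×10⁻⁹ mol/L
For SrF₂: [Sr²⁺] = (Ksp/[F⁻]^2) = 4.7×10⁻⁵ mol/L
Sr₃(PO₄)₂ requires the lower [Sr²⁺], so it precipitates first.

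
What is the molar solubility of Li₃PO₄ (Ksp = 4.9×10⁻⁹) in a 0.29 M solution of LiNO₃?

Li₃PO₄(s) ⇌ 3 Li⁺(aq) + PO₄³⁻(aq)
The solution already contains Li⁺ at 0.29 M. Let s be the molar solubility of Li₃PO₄.
[Li⁺] ≈ 0.29 M (common ion dominates); [PO₄³⁻] = s.
Ksp = [Li⁺]^3[PO₄³⁻] = (0.29)^3s
s = 4.9×10⁻⁹ / (0.29)^3 = 2.0×10⁻⁷
s = 2.0×10⁻⁷ M

2.0×10⁻⁷ M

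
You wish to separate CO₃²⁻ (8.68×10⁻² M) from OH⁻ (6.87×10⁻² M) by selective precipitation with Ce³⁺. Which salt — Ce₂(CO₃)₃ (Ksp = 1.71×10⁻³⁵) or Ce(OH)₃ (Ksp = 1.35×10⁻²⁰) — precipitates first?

A salt starts to precipitate once the ion product Q reaches its Ksp.
For Ce₂(CO₃)₃: [Ce³⁺] = (Ksp/[CO₃²⁻]^3)^(1/2) = 1.62×10⁻¹⁶ M
For Ce(OH)₃: [Ce³⁺] = (Ksp/[OH⁻]^3) = 4.16×10⁻¹⁷ M
Ce(OH)₃ requires the lower [Ce³⁺], so it precipitates first.

Ce(OH)₃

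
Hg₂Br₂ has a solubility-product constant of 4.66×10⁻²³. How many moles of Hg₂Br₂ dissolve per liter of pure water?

2.27×10⁻⁸ M

Hg₂Br₂(s) ⇌ Hg₂²⁺(aq) + 2 Br⁻(aq)
If s mol/L of Hg₂Br₂ dissolves, [Hg₂²⁺] = s and [Br⁻] = 2s.
Ksp = [Hg₂²⁺][Br⁻]^2 = s · (2s)^2 = 4s^3
4s^3 = 4.66×10⁻²³  ⇒  s^3 = 1.17×10⁻²³
s = 2.27×10⁻⁸ mol/L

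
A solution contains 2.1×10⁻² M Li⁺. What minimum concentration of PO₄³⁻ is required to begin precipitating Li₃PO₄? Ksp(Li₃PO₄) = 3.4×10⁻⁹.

3.7×10⁻⁴ M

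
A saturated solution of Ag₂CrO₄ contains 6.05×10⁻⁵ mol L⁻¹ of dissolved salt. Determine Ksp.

Ag₂CrO₄(s) ⇌ 2 Ag⁺(aq) + CrO₄²⁻(aq)
If s mol/L of Ag₂CrO₄ dissolves, [Ag⁺] = 2s and [CrO₄²⁻] = s.
Ksp = [Ag⁺]^2[CrO₄²⁻] = (2s)^2 · s = 4s^3
Ksp = 4 × (6.05×10⁻⁵)^3 = 8.86×10⁻¹³

Ksp = 8.86×10⁻¹³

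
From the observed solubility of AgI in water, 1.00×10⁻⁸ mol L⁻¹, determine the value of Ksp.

AgI(s) ⇌ Ag⁺(aq) + I⁻(aq)
Let s be the molar solubility. Then [Ag⁺] = s and [I⁻] = s.
Ksp = [Ag⁺][I⁻] = s · s = s^2
Ksp = (1.00×10⁻⁸)^2 = 1.00×10⁻¹⁶

Ksp = 1.00×10⁻¹⁶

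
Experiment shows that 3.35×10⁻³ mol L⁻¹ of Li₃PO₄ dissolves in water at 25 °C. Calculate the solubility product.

Ksp = 3.40×10⁻⁹

Li₃PO₄(s) ⇌ 3 Li⁺(aq) + PO₄³⁻(aq)
With molar solubility s: [Li⁺] = 3s, [PO₄³⁻] = s.
Ksp = [Li⁺]^3[PO₄³⁻] = (3s)^3 · s = 27s^4
Ksp = 27 × (3.35×10⁻³)^4 = 3.40×10⁻⁹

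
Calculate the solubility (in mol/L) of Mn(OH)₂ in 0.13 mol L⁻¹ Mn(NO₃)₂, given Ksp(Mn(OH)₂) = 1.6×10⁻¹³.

Mn(OH)₂(s) ⇌ Mn²⁺(aq) + 2 OH⁻(aq)
Let s be the solubility of Mn(OH)₂ here. The common ion gives [Mn²⁺] ≈ 0.13 mol L⁻¹, and [OH⁻] = 2s.
Ksp = [Mn²⁺][OH⁻]^2 = (0.13)(2s)^2
(2s)^2 = 1.6×10⁻¹³ / (0.13) = 1.2×10⁻¹²
s = 5.5×10⁻⁷ mol L⁻¹

5.5×10⁻⁷ M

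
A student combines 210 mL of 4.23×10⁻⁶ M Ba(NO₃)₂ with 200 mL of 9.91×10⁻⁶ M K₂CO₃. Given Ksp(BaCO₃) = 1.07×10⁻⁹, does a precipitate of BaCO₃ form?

The combined volume is 410 mL.
[Ba²⁺] = (4.23×10⁻⁶)(210)/410 = 2.17×10⁻⁶ M
[CO₃²⁻] = (9.91×10⁻⁶)(200)/410 = 4.83×10⁻⁶ M
Q = [Ba²⁺][CO₃²⁻] = 1.05×10⁻¹¹
Since Q (1.05×10⁻¹¹) is less than Ksp (1.07×10⁻⁹), no BaCO₃ precipitates.

No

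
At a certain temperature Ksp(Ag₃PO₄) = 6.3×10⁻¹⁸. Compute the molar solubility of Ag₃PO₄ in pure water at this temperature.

Ag₃PO₄(s) ⇌ 3 Ag⁺(aq) + PO₄³⁻(aq)
Let s be the molar solubility. Then [Ag⁺] = 3s and [PO₄³⁻] = s.
Ksp = [Ag⁺]^3[PO₄³⁻] = (3s)^3 · s = 27s^4
27s^4 = 6.3×10⁻¹⁸  ⇒  s^4 = 2.3×10⁻¹⁹
Taking the 4th root, s = 2.2×10⁻⁵ mol L⁻¹.

2.2×10⁻⁵ M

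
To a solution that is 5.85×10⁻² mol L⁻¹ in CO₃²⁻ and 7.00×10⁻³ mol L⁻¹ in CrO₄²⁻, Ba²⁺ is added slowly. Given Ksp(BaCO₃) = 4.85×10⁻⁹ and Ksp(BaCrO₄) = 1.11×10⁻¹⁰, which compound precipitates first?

Each salt precipitates once Q = Ksp for that salt.
For BaCO₃: [Ba²⁺] = (Ksp/[CO₃²⁻]) = 8.29×10⁻⁸ mol L⁻¹
For BaCrO₄: [Ba²⁺] = (Ksp/[CrO₄²⁻]) = 1.59×10⁻⁸ mol L⁻¹
BaCrO₄ requires the lower [Ba²⁺], so it precipitates first.

BaCrO₄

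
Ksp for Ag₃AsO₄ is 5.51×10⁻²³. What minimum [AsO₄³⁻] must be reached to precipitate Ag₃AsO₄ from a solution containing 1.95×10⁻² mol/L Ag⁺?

Precipitation begins when Q = Ksp.
Ag₃AsO₄(s) ⇌ 3 Ag⁺(aq) + AsO₄³⁻(aq)
Ksp = [Ag⁺]^3[AsO₄³⁻] = [AsO₄³⁻](1.95×10⁻²)^3
[AsO₄³⁻] = 5.51×10⁻²³ / (1.95×10⁻²)^3 = 7.43×10⁻¹⁸
[AsO₄³⁻] = 7.43×10⁻¹⁸ mol/L

7.43×10⁻¹⁸ M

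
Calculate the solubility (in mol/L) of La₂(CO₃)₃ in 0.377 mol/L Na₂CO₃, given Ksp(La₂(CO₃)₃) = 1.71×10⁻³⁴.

La₂(CO₃)₃(s) ⇌ 2 La³⁺(aq) + 3 CO₃²⁻(aq)
With CO₃²⁻ already at 0.377 mol/L and s small, take [CO₃²⁻] ≈ 0.377 mol/L and [La³⁺] = 2s.
Ksp = [La³⁺]^2[CO₃²⁻]^3 = (2s)^2(0.377)^3
(2s)^2 = 1.71×10⁻³⁴ / (0.377)^3 = 3.19×10⁻³³
s = 2.82×10⁻¹⁷ mol/L

2.82×10⁻¹⁷ M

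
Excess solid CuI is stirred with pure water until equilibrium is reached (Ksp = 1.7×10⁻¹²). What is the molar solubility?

1.3×10⁻⁶ M

CuI(s) ⇌ Cu⁺(aq) + I⁻(aq)
For each mole of CuI that dissolves per liter, [Cu⁺] = s and [I⁻] = s; let s denote this solubility.
Ksp = [Cu⁺][I⁻] = s · s = s^2
s^2 = 1.7×10⁻¹²
s = (1.7×10⁻¹²)^(1/2) = 1.3×10⁻⁶ M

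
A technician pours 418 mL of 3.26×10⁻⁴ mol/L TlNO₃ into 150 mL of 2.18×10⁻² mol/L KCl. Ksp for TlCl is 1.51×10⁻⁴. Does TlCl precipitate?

After mixing, V = 418 mL + 150 mL = 568 mL.
[Tl⁺] = (3.26×10⁻⁴)(418)/568 = 2.40×10⁻⁴ mol/L
[Cl⁻] = (2.18×10⁻²)(150)/568 = 5.76×10⁻³ mol/L
Q = [Tl⁺][Cl⁻] = 1.38×10⁻⁶
Q < Ksp (1.38×10⁻⁶ vs 1.51×10⁻⁴); the solution remains unsaturated and no precipitate forms.

No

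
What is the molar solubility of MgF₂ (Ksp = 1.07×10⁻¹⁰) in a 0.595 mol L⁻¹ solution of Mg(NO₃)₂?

MgF₂(s) ⇌ Mg²⁺(aq) + 2 F⁻(aq)
The solution already contains Mg²⁺ at 0.595 mol L⁻¹. Let s be the molar solubility of MgF₂.
[Mg²⁺] ≈ 0.595 mol L⁻¹ (common ion dominates); [F⁻] = 2s.
Ksp = [Mg²⁺][F⁻]^2 = (0.595)(2s)^2
(2s)^2 = 1.07×10⁻¹⁰ / (0.595) = 1.80×10⁻¹⁰
s = 6.71×10⁻⁶ mol L⁻¹

6.71×10⁻⁶ M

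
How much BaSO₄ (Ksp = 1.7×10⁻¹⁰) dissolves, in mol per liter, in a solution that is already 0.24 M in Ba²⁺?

7.1×10⁻¹⁰ M

BaSO₄(s) ⇌ Ba²⁺(aq) + SO₄²⁻(aq)
Let s be the solubility of BaSO₄ here. The common ion gives [Ba²⁺] ≈ 0.24 M, and [SO₄²⁻] = s.
Ksp = [Ba²⁺][SO₄²⁻] = (0.24)s
s = 1.7×10⁻¹⁰ / (0.24) = 7.1×10⁻¹⁰
s = 7.1×10⁻¹⁰ M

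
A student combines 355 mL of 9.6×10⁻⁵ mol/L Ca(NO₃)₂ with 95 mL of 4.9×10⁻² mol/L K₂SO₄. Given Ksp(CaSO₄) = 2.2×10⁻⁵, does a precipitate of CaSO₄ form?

No

The combined volume is 450 mL.
[Ca²⁺] = (9.6×10⁻⁵)(355)/450 = 7.6×10⁻⁵ mol/L
[SO₄²⁻] = (4.9×10⁻²)(95)/450 = 1.0×10⁻² mol/L
Q = [Ca²⁺][SO₄²⁻] = 7.8×10⁻⁷
Since Q (7.8×10⁻⁷) is less than Ksp (2.2×10⁻⁵), no CaSO₄ precipitates.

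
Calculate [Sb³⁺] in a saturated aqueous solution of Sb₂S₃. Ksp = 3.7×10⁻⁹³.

Sb₂S₃(s) ⇌ 2 Sb³⁺(aq) + 3 S²⁻(aq)
Call the molar solubility s, so that [Sb³⁺] = 2s and [S²⁻] = 3s.
Ksp = [Sb³⁺]^2[S²⁻]^3 = (2s)^2 · (3s)^3 = 108s^5 = 3.7×10⁻⁹³
s = 1.3×10⁻¹⁹ mol L⁻¹
[Sb³⁺] = 2s = 2.6×10⁻¹⁹ mol L⁻¹

2.6×10⁻¹⁹ M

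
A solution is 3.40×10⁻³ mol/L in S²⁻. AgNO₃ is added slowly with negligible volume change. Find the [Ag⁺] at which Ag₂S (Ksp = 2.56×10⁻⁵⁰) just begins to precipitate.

Precipitation of each salt begins when its ion product equals Ksp.
Ag₂S(s) ⇌ 2 Ag⁺(aq) + S²⁻(aq)
Ksp = [Ag⁺]^2[S²⁻] = [Ag⁺]^2(3.40×10⁻³)
[Ag⁺]^2 = 2.56×10⁻⁵⁰ / (3.40×10⁻³) = 7.53×10⁻⁴⁸
[Ag⁺] = 2.74×10⁻²⁴ mol/L

2.74×10⁻²⁴ M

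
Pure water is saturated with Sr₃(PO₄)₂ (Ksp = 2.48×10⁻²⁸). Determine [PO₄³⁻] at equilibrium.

Sr₃(PO₄)₂(s) ⇌ 3 Sr²⁺(aq) + 2 PO₄³⁻(aq)
If s mol/L of Sr₃(PO₄)₂ dissolves, [Sr²⁺] = 3s and [PO₄³⁻] = 2s.
Ksp = [Sr²⁺]^3[PO₄³⁻]^2 = (3s)^3 · (2s)^2 = 108s^5 = 2.48×10⁻²⁸
s = 1.18×10⁻⁶ mol L⁻¹
[PO₄³⁻] = 2s = 2.36×10⁻⁶ mol L⁻¹

2.36×10⁻⁶ M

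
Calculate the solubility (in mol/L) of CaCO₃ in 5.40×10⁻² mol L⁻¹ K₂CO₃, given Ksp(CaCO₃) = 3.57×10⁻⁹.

CaCO₃(s) ⇌ Ca²⁺(aq) + CO₃²⁻(aq)
The solution already contains CO₃²⁻ at 5.40×10⁻² mol L⁻¹. Let s be the molar solubility of CaCO₃.
[CO₃²⁻] ≈ 5.40×10⁻² mol L⁻¹ (common ion dominates); [Ca²⁺] = s.
Ksp = [Ca²⁺][CO₃²⁻] = s(5.40×10⁻²)
s = 3.57×10⁻⁹ / (5.40×10⁻²) = 6.61×10⁻⁸
s = 6.61×10⁻⁸ mol L⁻¹

6.61×10⁻⁸ M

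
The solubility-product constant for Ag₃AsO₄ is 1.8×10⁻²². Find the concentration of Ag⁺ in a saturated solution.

4.8×10⁻⁶ M

Ag₃AsO₄(s) ⇌ 3 Ag⁺(aq) + AsO₄³⁻(aq)
With molar solubility s: [Ag⁺] = 3s, [AsO₄³⁻] = s.
Ksp = [Ag⁺]^3[AsO₄³⁻] = (3s)^3 · s = 27s^4 = 1.8×10⁻²²
s = 1.6×10⁻⁶ mol/L
[Ag⁺] = 3s = 4.8×10⁻⁶ mol/L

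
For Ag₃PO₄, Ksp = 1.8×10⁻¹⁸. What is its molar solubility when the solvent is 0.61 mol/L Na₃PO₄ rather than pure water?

4.8×10⁻⁷ M

Ag₃PO₄(s) ⇌ 3 Ag⁺(aq) + PO₄³⁻(aq)
Let s be the solubility of Ag₃PO₄ here. The common ion gives [PO₄³⁻] ≈ 0.61 mol/L, and [Ag⁺] = 3s.
Ksp = [Ag⁺]^3[PO₄³⁻] = (3s)^3(0.61)
(3s)^3 = 1.8×10⁻¹⁸ / (0.61) = 3.0×10⁻¹⁸
s = 4.8×10⁻⁷ mol/L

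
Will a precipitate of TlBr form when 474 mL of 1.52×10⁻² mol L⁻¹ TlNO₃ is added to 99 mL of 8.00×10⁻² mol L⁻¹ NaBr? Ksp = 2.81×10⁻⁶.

Yes

After mixing, V = 474 mL + 99 mL = 573 mL.
[Tl⁺] = (1.52×10⁻²)(474)/573 = 1.26×10⁻² mol L⁻¹
[Br⁻] = (8.00×10⁻²)(99)/573 = 1.38×10⁻² mol L⁻¹
Q = [Tl⁺][Br⁻] = 1.74×10⁻⁴
Q = 1.74×10⁻⁴ > Ksp = 2.81×10⁻⁶, so the solution is supersaturated and TlBr precipitates.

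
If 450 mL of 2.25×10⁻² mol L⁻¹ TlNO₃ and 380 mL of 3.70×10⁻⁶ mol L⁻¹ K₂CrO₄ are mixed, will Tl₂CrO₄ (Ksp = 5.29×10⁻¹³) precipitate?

The combined volume is 830 mL.
[Tl⁺] = (2.25×10⁻²)(450)/830 = 1.22×10⁻² mol L⁻¹
[CrO₄²⁻] = (3.70×10⁻⁶)(380)/830 = 1.69×10⁻⁶ mol L⁻¹
Q = [Tl⁺]^2[CrO₄²⁻] = 2.52×10⁻¹⁰
Since Q (2.52×10⁻¹⁰) exceeds Ksp (5.29×10⁻¹³), Tl₂CrO₄ will precipitate.

Yes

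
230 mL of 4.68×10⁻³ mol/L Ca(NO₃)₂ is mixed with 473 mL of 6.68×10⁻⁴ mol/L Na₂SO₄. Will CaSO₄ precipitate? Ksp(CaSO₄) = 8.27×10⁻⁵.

No

After mixing, V = 230 mL + 473 mL = 703 mL.
[Ca²⁺] = (4.68×10⁻³)(230)/703 = 1.53×10⁻³ mol/L
[SO₄²⁻] = (6.68×10⁻⁴)(473)/703 = 4.49×10⁻⁴ mol/L
Q = [Ca²⁺][SO₄²⁻] = 6.88×10⁻⁷
Q = 6.88×10⁻⁷ < Ksp = 8.27×10⁻⁵, so the solution is unsaturated and no precipitate forms.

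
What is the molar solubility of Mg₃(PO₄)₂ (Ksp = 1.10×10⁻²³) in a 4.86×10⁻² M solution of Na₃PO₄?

Mg₃(PO₄)₂(s) ⇌ 3 Mg²⁺(aq) + 2 PO₄³⁻(aq)
PO₄³⁻ is already present at 4.86×10⁻² M. If s mol/L of Mg₃(PO₄)₂ dissolves, [Mg²⁺] = 3s while [PO₄³⁻] ≈ 4.86×10⁻² M.
Ksp = [Mg²⁺]^3[PO₄³⁻]^2 = (3s)^3(4.86×10⁻²)^2
(3s)^3 = 1.10×10⁻²³ / (4.86×10⁻²)^2 = 4.66×10⁻²¹
s = 5.57×10⁻⁸ M

5.57×10⁻⁸ M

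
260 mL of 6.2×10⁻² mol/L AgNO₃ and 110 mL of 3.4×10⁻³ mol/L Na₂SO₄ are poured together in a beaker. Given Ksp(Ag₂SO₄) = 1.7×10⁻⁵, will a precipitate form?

Total volume after mixing = 260 + 110 = 370 mL.
[Ag⁺] = (6.2×10⁻²)(260)/370 = 4.4×10⁻² mol/L
[SO₄²⁻] = (3.4×10⁻³)(110)/370 = 1.0×10⁻³ mol/L
Q = [Ag⁺]^2[SO₄²⁻] = 1.9×10⁻⁶
Q < Ksp (1.9×10⁻⁶ vs 1.7×10⁻⁵); the solution remains unsaturated and no precipitate forms.

No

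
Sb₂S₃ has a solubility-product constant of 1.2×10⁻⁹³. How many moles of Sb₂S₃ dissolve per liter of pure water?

Sb₂S₃(s) ⇌ 2 Sb³⁺(aq) + 3 S²⁻(aq)
With molar solubility s: [Sb³⁺] = 2s, [S²⁻] = 3s.
Ksp = [Sb³⁺]^2[S²⁻]^3 = (2s)^2 · (3s)^3 = 108s^5
108s^5 = 1.2×10⁻⁹³  ⇒  s^5 = 1.1×10⁻⁹⁵
Taking the 5th root, s = 1.0×10⁻¹⁹ mol L⁻¹.

1.0×10⁻¹⁹ M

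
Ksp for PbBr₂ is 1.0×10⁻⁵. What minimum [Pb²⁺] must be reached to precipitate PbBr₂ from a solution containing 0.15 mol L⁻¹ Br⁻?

4.4×10⁻⁴ M

Precipitation begins when Q = Ksp.
PbBr₂(s) ⇌ Pb²⁺(aq) + 2 Br⁻(aq)
Ksp = [Pb²⁺][Br⁻]^2 = [Pb²⁺](0.15)^2
[Pb²⁺] = 1.0×10⁻⁵ / (0.15)^2 = 4.4×10⁻⁴
[Pb²⁺] = 4.4×10⁻⁴ mol L⁻¹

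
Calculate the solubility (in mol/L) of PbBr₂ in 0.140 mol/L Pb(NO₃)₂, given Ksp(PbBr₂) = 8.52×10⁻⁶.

PbBr₂(s) ⇌ Pb²⁺(aq) + 2 Br⁻(aq)
With Pb²⁺ already at 0.140 mol/L and s small, take [Pb²⁺] ≈ 0.140 mol/L and [Br⁻] = 2s.
Ksp = [Pb²⁺][Br⁻]^2 = (0.140)(2s)^2
(2s)^2 = 8.52×10⁻⁶ / (0.140) = 6.09×10⁻⁵
s = 3.90×10⁻³ mol/L

3.90×10⁻³ M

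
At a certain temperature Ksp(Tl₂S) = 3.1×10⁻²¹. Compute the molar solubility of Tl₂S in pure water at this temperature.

9.2×10⁻⁸ M

Tl₂S(s) ⇌ 2 Tl⁺(aq) + S²⁻(aq)
If s mol/L of Tl₂S dissolves, [Tl⁺] = 2s and [S²⁻] = s.
Ksp = [Tl⁺]^2[S²⁻] = (2s)^2 · s = 4s^3
4s^3 = 3.1×10⁻²¹  ⇒  s^3 = 7.8×10⁻²²
s = 9.2×10⁻⁸ mol/L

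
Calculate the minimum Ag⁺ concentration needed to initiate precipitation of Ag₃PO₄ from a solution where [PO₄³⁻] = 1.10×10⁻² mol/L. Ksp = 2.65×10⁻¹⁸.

6.22×10⁻⁶ M

A salt starts to precipitate once the ion product Q reaches its Ksp.
Ag₃PO₄(s) ⇌ 3 Ag⁺(aq) + PO₄³⁻(aq)
Ksp = [Ag⁺]^3[PO₄³⁻] = [Ag⁺]^3(1.10×10⁻²)
[Ag⁺]^3 = 2.65×10⁻¹⁸ / (1.10×10⁻²) = 2.41×10⁻¹⁶
[Ag⁺] = 6.22×10⁻⁶ mol/L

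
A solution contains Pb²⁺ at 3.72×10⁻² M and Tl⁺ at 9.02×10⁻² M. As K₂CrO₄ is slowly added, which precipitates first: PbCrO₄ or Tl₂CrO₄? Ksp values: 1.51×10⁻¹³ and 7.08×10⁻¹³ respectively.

The threshold for precipitation is Q = Ksp.
For PbCrO₄: [CrO₄²⁻] = (Ksp/[Pb²⁺]) = 4.06×10⁻¹² M
For Tl₂CrO₄: [CrO₄²⁻] = (Ksp/[Tl⁺]^2) = 8.70×10⁻¹¹ M
PbCrO₄ requires the lower [CrO₄²⁻], so it precipitates first.

PbCrO₄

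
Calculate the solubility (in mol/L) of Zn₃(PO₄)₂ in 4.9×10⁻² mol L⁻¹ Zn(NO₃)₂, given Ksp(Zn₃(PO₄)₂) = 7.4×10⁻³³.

Zn₃(PO₄)₂(s) ⇌ 3 Zn²⁺(aq) + 2 PO₄³⁻(aq)
With Zn²⁺ already at 4.9×10⁻² mol L⁻¹ and s small, take [Zn²⁺] ≈ 4.9×10⁻² mol L⁻¹ and [PO₄³⁻] = 2s.
Ksp = [Zn²⁺]^3[PO₄³⁻]^2 = (4.9×10⁻²)^3(2s)^2
(2s)^2 = 7.4×10⁻³³ / (4.9×10⁻²)^3 = 6.3×10⁻²⁹
s = 4.0×10⁻¹⁵ mol L⁻¹

4.0×10⁻¹⁵ M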